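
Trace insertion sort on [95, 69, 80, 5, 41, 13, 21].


Initial: [95, 69, 80, 5, 41, 13, 21]
Insert 69: [69, 95, 80, 5, 41, 13, 21]
Insert 80: [69, 80, 95, 5, 41, 13, 21]
Insert 5: [5, 69, 80, 95, 41, 13, 21]
Insert 41: [5, 41, 69, 80, 95, 13, 21]
Insert 13: [5, 13, 41, 69, 80, 95, 21]
Insert 21: [5, 13, 21, 41, 69, 80, 95]

Sorted: [5, 13, 21, 41, 69, 80, 95]


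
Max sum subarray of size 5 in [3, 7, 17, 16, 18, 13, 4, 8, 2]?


[0:5]: 61
[1:6]: 71
[2:7]: 68
[3:8]: 59
[4:9]: 45

Max: 71 at [1:6]


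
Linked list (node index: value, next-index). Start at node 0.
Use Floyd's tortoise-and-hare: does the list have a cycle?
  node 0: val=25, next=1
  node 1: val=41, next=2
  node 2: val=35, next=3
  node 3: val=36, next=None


Floyd's tortoise (slow, +1) and hare (fast, +2):
  init: slow=0, fast=0
  step 1: slow=1, fast=2
  step 2: fast 2->3->None, no cycle

Cycle: no


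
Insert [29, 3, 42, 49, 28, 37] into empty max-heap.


Insert 29: [29]
Insert 3: [29, 3]
Insert 42: [42, 3, 29]
Insert 49: [49, 42, 29, 3]
Insert 28: [49, 42, 29, 3, 28]
Insert 37: [49, 42, 37, 3, 28, 29]

Final heap: [49, 42, 37, 3, 28, 29]


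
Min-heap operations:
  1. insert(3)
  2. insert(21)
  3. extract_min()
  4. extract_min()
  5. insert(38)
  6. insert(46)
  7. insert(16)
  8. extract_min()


insert(3) -> [3]
insert(21) -> [3, 21]
extract_min()->3, [21]
extract_min()->21, []
insert(38) -> [38]
insert(46) -> [38, 46]
insert(16) -> [16, 46, 38]
extract_min()->16, [38, 46]

Final heap: [38, 46]


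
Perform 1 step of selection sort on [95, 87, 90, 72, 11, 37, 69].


Initial: [95, 87, 90, 72, 11, 37, 69]
Step 1: min=11 at 4
  Swap: [11, 87, 90, 72, 95, 37, 69]

After 1 step: [11, 87, 90, 72, 95, 37, 69]


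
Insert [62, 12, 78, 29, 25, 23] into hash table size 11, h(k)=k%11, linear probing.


Insert 62: h=7 -> slot 7
Insert 12: h=1 -> slot 1
Insert 78: h=1, 1 probes -> slot 2
Insert 29: h=7, 1 probes -> slot 8
Insert 25: h=3 -> slot 3
Insert 23: h=1, 3 probes -> slot 4

Table: [None, 12, 78, 25, 23, None, None, 62, 29, None, None]


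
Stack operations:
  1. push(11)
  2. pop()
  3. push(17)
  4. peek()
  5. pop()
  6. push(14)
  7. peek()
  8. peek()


push(11) -> [11]
pop()->11, []
push(17) -> [17]
peek()->17
pop()->17, []
push(14) -> [14]
peek()->14
peek()->14

Final stack: [14]


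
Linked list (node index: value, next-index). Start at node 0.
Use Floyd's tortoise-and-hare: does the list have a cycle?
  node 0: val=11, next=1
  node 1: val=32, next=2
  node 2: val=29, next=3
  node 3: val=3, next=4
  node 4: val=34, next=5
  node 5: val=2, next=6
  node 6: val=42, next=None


Floyd's tortoise (slow, +1) and hare (fast, +2):
  init: slow=0, fast=0
  step 1: slow=1, fast=2
  step 2: slow=2, fast=4
  step 3: slow=3, fast=6
  step 4: fast -> None, no cycle

Cycle: no


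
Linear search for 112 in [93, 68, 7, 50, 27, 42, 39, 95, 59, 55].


i=0: 93!=112
i=1: 68!=112
i=2: 7!=112
i=3: 50!=112
i=4: 27!=112
i=5: 42!=112
i=6: 39!=112
i=7: 95!=112
i=8: 59!=112
i=9: 55!=112

Not found, 10 comps


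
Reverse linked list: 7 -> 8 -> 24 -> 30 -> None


Step 1: curr=7, set curr.next=prev(None) | reversed so far: 7
Step 2: curr=8, set curr.next=prev(7) | reversed so far: 8 -> 7
Step 3: curr=24, set curr.next=prev(8) | reversed so far: 24 -> 8 -> 7
Step 4: curr=30, set curr.next=prev(24) | reversed so far: 30 -> 24 -> 8 -> 7

30 -> 24 -> 8 -> 7 -> None


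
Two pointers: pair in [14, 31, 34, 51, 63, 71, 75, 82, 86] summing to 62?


lo=0(14)+hi=8(86)=100
lo=0(14)+hi=7(82)=96
lo=0(14)+hi=6(75)=89
lo=0(14)+hi=5(71)=85
lo=0(14)+hi=4(63)=77
lo=0(14)+hi=3(51)=65
lo=0(14)+hi=2(34)=48
lo=1(31)+hi=2(34)=65

No pair found


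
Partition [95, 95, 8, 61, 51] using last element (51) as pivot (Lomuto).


Pivot: 51
  8 <= 51: swap -> [8, 95, 95, 61, 51]
Place pivot at 1: [8, 51, 95, 61, 95]

Partitioned: [8, 51, 95, 61, 95]


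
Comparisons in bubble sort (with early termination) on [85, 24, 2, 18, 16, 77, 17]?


Algorithm: bubble sort (with early termination)
Input: [85, 24, 2, 18, 16, 77, 17]
Sorted: [2, 16, 17, 18, 24, 77, 85]

20


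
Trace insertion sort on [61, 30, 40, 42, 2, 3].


Initial: [61, 30, 40, 42, 2, 3]
Insert 30: [30, 61, 40, 42, 2, 3]
Insert 40: [30, 40, 61, 42, 2, 3]
Insert 42: [30, 40, 42, 61, 2, 3]
Insert 2: [2, 30, 40, 42, 61, 3]
Insert 3: [2, 3, 30, 40, 42, 61]

Sorted: [2, 3, 30, 40, 42, 61]


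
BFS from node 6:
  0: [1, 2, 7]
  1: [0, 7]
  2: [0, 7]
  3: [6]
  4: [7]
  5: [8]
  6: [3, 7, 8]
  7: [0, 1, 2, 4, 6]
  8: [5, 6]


Visit 6, enqueue [3, 7, 8]
Visit 3, enqueue []
Visit 7, enqueue [0, 1, 2, 4]
Visit 8, enqueue [5]
Visit 0, enqueue []
Visit 1, enqueue []
Visit 2, enqueue []
Visit 4, enqueue []
Visit 5, enqueue []

BFS order: [6, 3, 7, 8, 0, 1, 2, 4, 5]


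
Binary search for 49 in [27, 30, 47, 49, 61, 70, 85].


Step 1: lo=0, hi=6, mid=3, val=49

Found at index 3


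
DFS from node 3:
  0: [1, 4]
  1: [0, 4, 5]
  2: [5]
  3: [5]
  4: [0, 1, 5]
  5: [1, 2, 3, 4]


Visit 3, push [5]
Visit 5, push [4, 2, 1]
Visit 1, push [4, 0]
Visit 0, push [4]
Visit 4, push []
Visit 2, push []

DFS order: [3, 5, 1, 0, 4, 2]


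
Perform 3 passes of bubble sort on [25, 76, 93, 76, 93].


Initial: [25, 76, 93, 76, 93]
Pass 1: [25, 76, 76, 93, 93] (1 swaps)
Pass 2: [25, 76, 76, 93, 93] (0 swaps)
Pass 3: [25, 76, 76, 93, 93] (0 swaps)

After 3 passes: [25, 76, 76, 93, 93]


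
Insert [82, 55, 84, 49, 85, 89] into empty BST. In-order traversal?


Insert 82: root
Insert 55: L from 82
Insert 84: R from 82
Insert 49: L from 82 -> L from 55
Insert 85: R from 82 -> R from 84
Insert 89: R from 82 -> R from 84 -> R from 85

In-order: [49, 55, 82, 84, 85, 89]


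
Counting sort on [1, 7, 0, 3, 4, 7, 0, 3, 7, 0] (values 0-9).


Input: [1, 7, 0, 3, 4, 7, 0, 3, 7, 0]
Counts: [3, 1, 0, 2, 1, 0, 0, 3, 0, 0]

Sorted: [0, 0, 0, 1, 3, 3, 4, 7, 7, 7]


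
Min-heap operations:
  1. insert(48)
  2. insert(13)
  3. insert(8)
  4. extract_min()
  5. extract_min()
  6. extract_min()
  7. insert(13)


insert(48) -> [48]
insert(13) -> [13, 48]
insert(8) -> [8, 48, 13]
extract_min()->8, [13, 48]
extract_min()->13, [48]
extract_min()->48, []
insert(13) -> [13]

Final heap: [13]


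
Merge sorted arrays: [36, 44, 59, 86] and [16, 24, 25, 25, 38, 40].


Take 16 from B
Take 24 from B
Take 25 from B
Take 25 from B
Take 36 from A
Take 38 from B
Take 40 from B

Merged: [16, 24, 25, 25, 36, 38, 40, 44, 59, 86]


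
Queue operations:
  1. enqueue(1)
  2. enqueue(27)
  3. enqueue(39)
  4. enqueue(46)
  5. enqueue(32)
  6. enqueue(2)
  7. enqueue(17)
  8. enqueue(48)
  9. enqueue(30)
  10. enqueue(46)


enqueue(1) -> [1]
enqueue(27) -> [1, 27]
enqueue(39) -> [1, 27, 39]
enqueue(46) -> [1, 27, 39, 46]
enqueue(32) -> [1, 27, 39, 46, 32]
enqueue(2) -> [1, 27, 39, 46, 32, 2]
enqueue(17) -> [1, 27, 39, 46, 32, 2, 17]
enqueue(48) -> [1, 27, 39, 46, 32, 2, 17, 48]
enqueue(30) -> [1, 27, 39, 46, 32, 2, 17, 48, 30]
enqueue(46) -> [1, 27, 39, 46, 32, 2, 17, 48, 30, 46]

Final queue: [1, 27, 39, 46, 32, 2, 17, 48, 30, 46]


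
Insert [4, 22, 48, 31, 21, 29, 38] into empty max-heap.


Insert 4: [4]
Insert 22: [22, 4]
Insert 48: [48, 4, 22]
Insert 31: [48, 31, 22, 4]
Insert 21: [48, 31, 22, 4, 21]
Insert 29: [48, 31, 29, 4, 21, 22]
Insert 38: [48, 31, 38, 4, 21, 22, 29]

Final heap: [48, 31, 38, 4, 21, 22, 29]


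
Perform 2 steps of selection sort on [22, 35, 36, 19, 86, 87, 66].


Initial: [22, 35, 36, 19, 86, 87, 66]
Step 1: min=19 at 3
  Swap: [19, 35, 36, 22, 86, 87, 66]
Step 2: min=22 at 3
  Swap: [19, 22, 36, 35, 86, 87, 66]

After 2 steps: [19, 22, 36, 35, 86, 87, 66]


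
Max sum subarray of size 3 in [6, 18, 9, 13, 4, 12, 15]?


[0:3]: 33
[1:4]: 40
[2:5]: 26
[3:6]: 29
[4:7]: 31

Max: 40 at [1:4]


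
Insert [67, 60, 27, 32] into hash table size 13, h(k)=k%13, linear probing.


Insert 67: h=2 -> slot 2
Insert 60: h=8 -> slot 8
Insert 27: h=1 -> slot 1
Insert 32: h=6 -> slot 6

Table: [None, 27, 67, None, None, None, 32, None, 60, None, None, None, None]


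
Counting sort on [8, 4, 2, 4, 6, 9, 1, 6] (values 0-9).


Input: [8, 4, 2, 4, 6, 9, 1, 6]
Counts: [0, 1, 1, 0, 2, 0, 2, 0, 1, 1]

Sorted: [1, 2, 4, 4, 6, 6, 8, 9]


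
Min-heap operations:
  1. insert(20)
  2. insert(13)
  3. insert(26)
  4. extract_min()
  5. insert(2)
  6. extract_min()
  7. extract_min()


insert(20) -> [20]
insert(13) -> [13, 20]
insert(26) -> [13, 20, 26]
extract_min()->13, [20, 26]
insert(2) -> [2, 26, 20]
extract_min()->2, [20, 26]
extract_min()->20, [26]

Final heap: [26]


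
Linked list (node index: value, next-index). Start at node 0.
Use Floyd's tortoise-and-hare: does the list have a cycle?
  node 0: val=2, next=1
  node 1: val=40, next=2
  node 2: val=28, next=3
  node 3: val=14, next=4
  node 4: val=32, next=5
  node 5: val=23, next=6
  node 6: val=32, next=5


Floyd's tortoise (slow, +1) and hare (fast, +2):
  init: slow=0, fast=0
  step 1: slow=1, fast=2
  step 2: slow=2, fast=4
  step 3: slow=3, fast=6
  step 4: slow=4, fast=6
  step 5: slow=5, fast=6
  step 6: slow=6, fast=6
  slow == fast at node 6: cycle detected

Cycle: yes


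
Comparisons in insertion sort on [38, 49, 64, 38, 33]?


Algorithm: insertion sort
Input: [38, 49, 64, 38, 33]
Sorted: [33, 38, 38, 49, 64]

9


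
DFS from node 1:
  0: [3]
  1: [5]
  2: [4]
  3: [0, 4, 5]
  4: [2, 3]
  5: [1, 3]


Visit 1, push [5]
Visit 5, push [3]
Visit 3, push [4, 0]
Visit 0, push []
Visit 4, push [2]
Visit 2, push []

DFS order: [1, 5, 3, 0, 4, 2]


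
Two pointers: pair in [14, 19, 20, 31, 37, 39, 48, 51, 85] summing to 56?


lo=0(14)+hi=8(85)=99
lo=0(14)+hi=7(51)=65
lo=0(14)+hi=6(48)=62
lo=0(14)+hi=5(39)=53
lo=1(19)+hi=5(39)=58
lo=1(19)+hi=4(37)=56

Yes: 19+37=56


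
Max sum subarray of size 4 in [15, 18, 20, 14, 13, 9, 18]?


[0:4]: 67
[1:5]: 65
[2:6]: 56
[3:7]: 54

Max: 67 at [0:4]


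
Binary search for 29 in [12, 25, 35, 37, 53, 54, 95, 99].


Step 1: lo=0, hi=7, mid=3, val=37
Step 2: lo=0, hi=2, mid=1, val=25
Step 3: lo=2, hi=2, mid=2, val=35

Not found


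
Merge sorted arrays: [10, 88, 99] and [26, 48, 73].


Take 10 from A
Take 26 from B
Take 48 from B
Take 73 from B

Merged: [10, 26, 48, 73, 88, 99]


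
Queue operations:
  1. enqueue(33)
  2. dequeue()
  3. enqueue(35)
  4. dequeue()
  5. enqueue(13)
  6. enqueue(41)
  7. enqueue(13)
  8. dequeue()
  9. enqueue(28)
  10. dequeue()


enqueue(33) -> [33]
dequeue()->33, []
enqueue(35) -> [35]
dequeue()->35, []
enqueue(13) -> [13]
enqueue(41) -> [13, 41]
enqueue(13) -> [13, 41, 13]
dequeue()->13, [41, 13]
enqueue(28) -> [41, 13, 28]
dequeue()->41, [13, 28]

Final queue: [13, 28]


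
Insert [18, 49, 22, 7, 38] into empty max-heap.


Insert 18: [18]
Insert 49: [49, 18]
Insert 22: [49, 18, 22]
Insert 7: [49, 18, 22, 7]
Insert 38: [49, 38, 22, 7, 18]

Final heap: [49, 38, 22, 7, 18]


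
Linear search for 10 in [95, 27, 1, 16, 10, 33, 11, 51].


i=0: 95!=10
i=1: 27!=10
i=2: 1!=10
i=3: 16!=10
i=4: 10==10 found!

Found at 4, 5 comps


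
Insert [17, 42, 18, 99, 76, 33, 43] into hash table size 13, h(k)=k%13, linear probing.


Insert 17: h=4 -> slot 4
Insert 42: h=3 -> slot 3
Insert 18: h=5 -> slot 5
Insert 99: h=8 -> slot 8
Insert 76: h=11 -> slot 11
Insert 33: h=7 -> slot 7
Insert 43: h=4, 2 probes -> slot 6

Table: [None, None, None, 42, 17, 18, 43, 33, 99, None, None, 76, None]


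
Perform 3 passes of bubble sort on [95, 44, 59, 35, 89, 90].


Initial: [95, 44, 59, 35, 89, 90]
Pass 1: [44, 59, 35, 89, 90, 95] (5 swaps)
Pass 2: [44, 35, 59, 89, 90, 95] (1 swaps)
Pass 3: [35, 44, 59, 89, 90, 95] (1 swaps)

After 3 passes: [35, 44, 59, 89, 90, 95]


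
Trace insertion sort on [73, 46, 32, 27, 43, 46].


Initial: [73, 46, 32, 27, 43, 46]
Insert 46: [46, 73, 32, 27, 43, 46]
Insert 32: [32, 46, 73, 27, 43, 46]
Insert 27: [27, 32, 46, 73, 43, 46]
Insert 43: [27, 32, 43, 46, 73, 46]
Insert 46: [27, 32, 43, 46, 46, 73]

Sorted: [27, 32, 43, 46, 46, 73]


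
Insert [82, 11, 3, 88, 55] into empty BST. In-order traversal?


Insert 82: root
Insert 11: L from 82
Insert 3: L from 82 -> L from 11
Insert 88: R from 82
Insert 55: L from 82 -> R from 11

In-order: [3, 11, 55, 82, 88]


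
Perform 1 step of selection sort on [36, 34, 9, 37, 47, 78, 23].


Initial: [36, 34, 9, 37, 47, 78, 23]
Step 1: min=9 at 2
  Swap: [9, 34, 36, 37, 47, 78, 23]

After 1 step: [9, 34, 36, 37, 47, 78, 23]


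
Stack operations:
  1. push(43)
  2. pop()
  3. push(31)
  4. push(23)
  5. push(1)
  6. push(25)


push(43) -> [43]
pop()->43, []
push(31) -> [31]
push(23) -> [31, 23]
push(1) -> [31, 23, 1]
push(25) -> [31, 23, 1, 25]

Final stack: [31, 23, 1, 25]


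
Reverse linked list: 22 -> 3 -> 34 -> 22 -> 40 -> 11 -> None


Step 1: curr=22, set curr.next=prev(None) | reversed so far: 22
Step 2: curr=3, set curr.next=prev(22) | reversed so far: 3 -> 22
Step 3: curr=34, set curr.next=prev(3) | reversed so far: 34 -> 3 -> 22
Step 4: curr=22, set curr.next=prev(34) | reversed so far: 22 -> 34 -> 3 -> 22
Step 5: curr=40, set curr.next=prev(22) | reversed so far: 40 -> 22 -> 34 -> 3 -> 22
Step 6: curr=11, set curr.next=prev(40) | reversed so far: 11 -> 40 -> 22 -> 34 -> 3 -> 22

11 -> 40 -> 22 -> 34 -> 3 -> 22 -> None


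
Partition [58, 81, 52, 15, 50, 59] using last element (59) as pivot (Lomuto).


Pivot: 59
  58 <= 59: advance i (no swap)
  52 <= 59: swap -> [58, 52, 81, 15, 50, 59]
  15 <= 59: swap -> [58, 52, 15, 81, 50, 59]
  50 <= 59: swap -> [58, 52, 15, 50, 81, 59]
Place pivot at 4: [58, 52, 15, 50, 59, 81]

Partitioned: [58, 52, 15, 50, 59, 81]


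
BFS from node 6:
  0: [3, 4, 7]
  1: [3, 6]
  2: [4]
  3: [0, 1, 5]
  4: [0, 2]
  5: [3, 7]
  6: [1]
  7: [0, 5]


Visit 6, enqueue [1]
Visit 1, enqueue [3]
Visit 3, enqueue [0, 5]
Visit 0, enqueue [4, 7]
Visit 5, enqueue []
Visit 4, enqueue [2]
Visit 7, enqueue []
Visit 2, enqueue []

BFS order: [6, 1, 3, 0, 5, 4, 7, 2]


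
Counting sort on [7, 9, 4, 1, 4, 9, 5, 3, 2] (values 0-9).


Input: [7, 9, 4, 1, 4, 9, 5, 3, 2]
Counts: [0, 1, 1, 1, 2, 1, 0, 1, 0, 2]

Sorted: [1, 2, 3, 4, 4, 5, 7, 9, 9]


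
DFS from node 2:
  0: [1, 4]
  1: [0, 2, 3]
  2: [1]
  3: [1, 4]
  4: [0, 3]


Visit 2, push [1]
Visit 1, push [3, 0]
Visit 0, push [4]
Visit 4, push [3]
Visit 3, push []

DFS order: [2, 1, 0, 4, 3]


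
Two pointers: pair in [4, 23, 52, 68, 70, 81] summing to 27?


lo=0(4)+hi=5(81)=85
lo=0(4)+hi=4(70)=74
lo=0(4)+hi=3(68)=72
lo=0(4)+hi=2(52)=56
lo=0(4)+hi=1(23)=27

Yes: 4+23=27


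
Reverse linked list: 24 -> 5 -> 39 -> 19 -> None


Step 1: curr=24, set curr.next=prev(None) | reversed so far: 24
Step 2: curr=5, set curr.next=prev(24) | reversed so far: 5 -> 24
Step 3: curr=39, set curr.next=prev(5) | reversed so far: 39 -> 5 -> 24
Step 4: curr=19, set curr.next=prev(39) | reversed so far: 19 -> 39 -> 5 -> 24

19 -> 39 -> 5 -> 24 -> None


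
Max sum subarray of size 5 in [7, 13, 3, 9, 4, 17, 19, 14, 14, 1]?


[0:5]: 36
[1:6]: 46
[2:7]: 52
[3:8]: 63
[4:9]: 68
[5:10]: 65

Max: 68 at [4:9]


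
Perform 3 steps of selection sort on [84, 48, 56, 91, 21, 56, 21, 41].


Initial: [84, 48, 56, 91, 21, 56, 21, 41]
Step 1: min=21 at 4
  Swap: [21, 48, 56, 91, 84, 56, 21, 41]
Step 2: min=21 at 6
  Swap: [21, 21, 56, 91, 84, 56, 48, 41]
Step 3: min=41 at 7
  Swap: [21, 21, 41, 91, 84, 56, 48, 56]

After 3 steps: [21, 21, 41, 91, 84, 56, 48, 56]


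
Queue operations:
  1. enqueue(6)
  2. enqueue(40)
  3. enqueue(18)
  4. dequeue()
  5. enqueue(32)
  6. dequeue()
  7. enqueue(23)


enqueue(6) -> [6]
enqueue(40) -> [6, 40]
enqueue(18) -> [6, 40, 18]
dequeue()->6, [40, 18]
enqueue(32) -> [40, 18, 32]
dequeue()->40, [18, 32]
enqueue(23) -> [18, 32, 23]

Final queue: [18, 32, 23]


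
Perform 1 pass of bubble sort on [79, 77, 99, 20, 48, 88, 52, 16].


Initial: [79, 77, 99, 20, 48, 88, 52, 16]
Pass 1: [77, 79, 20, 48, 88, 52, 16, 99] (6 swaps)

After 1 pass: [77, 79, 20, 48, 88, 52, 16, 99]


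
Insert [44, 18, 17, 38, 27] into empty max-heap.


Insert 44: [44]
Insert 18: [44, 18]
Insert 17: [44, 18, 17]
Insert 38: [44, 38, 17, 18]
Insert 27: [44, 38, 17, 18, 27]

Final heap: [44, 38, 17, 18, 27]


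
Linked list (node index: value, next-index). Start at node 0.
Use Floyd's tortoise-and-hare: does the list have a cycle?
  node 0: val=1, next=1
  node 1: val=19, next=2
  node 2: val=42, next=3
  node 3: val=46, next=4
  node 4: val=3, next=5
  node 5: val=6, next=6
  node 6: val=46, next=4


Floyd's tortoise (slow, +1) and hare (fast, +2):
  init: slow=0, fast=0
  step 1: slow=1, fast=2
  step 2: slow=2, fast=4
  step 3: slow=3, fast=6
  step 4: slow=4, fast=5
  step 5: slow=5, fast=4
  step 6: slow=6, fast=6
  slow == fast at node 6: cycle detected

Cycle: yes


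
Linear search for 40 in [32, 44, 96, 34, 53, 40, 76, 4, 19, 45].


i=0: 32!=40
i=1: 44!=40
i=2: 96!=40
i=3: 34!=40
i=4: 53!=40
i=5: 40==40 found!

Found at 5, 6 comps


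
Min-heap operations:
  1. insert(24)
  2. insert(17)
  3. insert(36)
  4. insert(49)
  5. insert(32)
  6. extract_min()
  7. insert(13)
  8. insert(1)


insert(24) -> [24]
insert(17) -> [17, 24]
insert(36) -> [17, 24, 36]
insert(49) -> [17, 24, 36, 49]
insert(32) -> [17, 24, 36, 49, 32]
extract_min()->17, [24, 32, 36, 49]
insert(13) -> [13, 24, 36, 49, 32]
insert(1) -> [1, 24, 13, 49, 32, 36]

Final heap: [1, 24, 13, 49, 32, 36]


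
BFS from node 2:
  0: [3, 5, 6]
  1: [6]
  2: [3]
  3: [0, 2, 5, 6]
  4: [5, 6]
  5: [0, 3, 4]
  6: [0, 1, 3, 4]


Visit 2, enqueue [3]
Visit 3, enqueue [0, 5, 6]
Visit 0, enqueue []
Visit 5, enqueue [4]
Visit 6, enqueue [1]
Visit 4, enqueue []
Visit 1, enqueue []

BFS order: [2, 3, 0, 5, 6, 4, 1]


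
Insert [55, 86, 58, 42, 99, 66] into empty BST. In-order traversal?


Insert 55: root
Insert 86: R from 55
Insert 58: R from 55 -> L from 86
Insert 42: L from 55
Insert 99: R from 55 -> R from 86
Insert 66: R from 55 -> L from 86 -> R from 58

In-order: [42, 55, 58, 66, 86, 99]


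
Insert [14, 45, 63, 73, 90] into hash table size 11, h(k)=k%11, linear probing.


Insert 14: h=3 -> slot 3
Insert 45: h=1 -> slot 1
Insert 63: h=8 -> slot 8
Insert 73: h=7 -> slot 7
Insert 90: h=2 -> slot 2

Table: [None, 45, 90, 14, None, None, None, 73, 63, None, None]


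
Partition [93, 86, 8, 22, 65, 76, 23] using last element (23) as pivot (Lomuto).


Pivot: 23
  8 <= 23: swap -> [8, 86, 93, 22, 65, 76, 23]
  22 <= 23: swap -> [8, 22, 93, 86, 65, 76, 23]
Place pivot at 2: [8, 22, 23, 86, 65, 76, 93]

Partitioned: [8, 22, 23, 86, 65, 76, 93]


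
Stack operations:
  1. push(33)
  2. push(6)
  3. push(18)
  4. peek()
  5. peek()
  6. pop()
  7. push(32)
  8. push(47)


push(33) -> [33]
push(6) -> [33, 6]
push(18) -> [33, 6, 18]
peek()->18
peek()->18
pop()->18, [33, 6]
push(32) -> [33, 6, 32]
push(47) -> [33, 6, 32, 47]

Final stack: [33, 6, 32, 47]


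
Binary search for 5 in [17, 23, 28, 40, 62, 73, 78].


Step 1: lo=0, hi=6, mid=3, val=40
Step 2: lo=0, hi=2, mid=1, val=23
Step 3: lo=0, hi=0, mid=0, val=17

Not found


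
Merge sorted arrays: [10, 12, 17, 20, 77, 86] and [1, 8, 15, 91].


Take 1 from B
Take 8 from B
Take 10 from A
Take 12 from A
Take 15 from B
Take 17 from A
Take 20 from A
Take 77 from A
Take 86 from A

Merged: [1, 8, 10, 12, 15, 17, 20, 77, 86, 91]


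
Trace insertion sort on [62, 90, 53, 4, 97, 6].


Initial: [62, 90, 53, 4, 97, 6]
Insert 90: [62, 90, 53, 4, 97, 6]
Insert 53: [53, 62, 90, 4, 97, 6]
Insert 4: [4, 53, 62, 90, 97, 6]
Insert 97: [4, 53, 62, 90, 97, 6]
Insert 6: [4, 6, 53, 62, 90, 97]

Sorted: [4, 6, 53, 62, 90, 97]


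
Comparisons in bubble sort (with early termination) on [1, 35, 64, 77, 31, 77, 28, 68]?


Algorithm: bubble sort (with early termination)
Input: [1, 35, 64, 77, 31, 77, 28, 68]
Sorted: [1, 28, 31, 35, 64, 68, 77, 77]

27


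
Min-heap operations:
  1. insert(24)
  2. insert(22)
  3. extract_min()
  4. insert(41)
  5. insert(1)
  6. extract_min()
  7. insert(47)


insert(24) -> [24]
insert(22) -> [22, 24]
extract_min()->22, [24]
insert(41) -> [24, 41]
insert(1) -> [1, 41, 24]
extract_min()->1, [24, 41]
insert(47) -> [24, 41, 47]

Final heap: [24, 41, 47]


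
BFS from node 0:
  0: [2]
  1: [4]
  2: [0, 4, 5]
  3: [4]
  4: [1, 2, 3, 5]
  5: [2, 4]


Visit 0, enqueue [2]
Visit 2, enqueue [4, 5]
Visit 4, enqueue [1, 3]
Visit 5, enqueue []
Visit 1, enqueue []
Visit 3, enqueue []

BFS order: [0, 2, 4, 5, 1, 3]


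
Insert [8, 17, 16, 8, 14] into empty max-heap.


Insert 8: [8]
Insert 17: [17, 8]
Insert 16: [17, 8, 16]
Insert 8: [17, 8, 16, 8]
Insert 14: [17, 14, 16, 8, 8]

Final heap: [17, 14, 16, 8, 8]


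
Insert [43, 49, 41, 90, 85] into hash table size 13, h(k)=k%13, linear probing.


Insert 43: h=4 -> slot 4
Insert 49: h=10 -> slot 10
Insert 41: h=2 -> slot 2
Insert 90: h=12 -> slot 12
Insert 85: h=7 -> slot 7

Table: [None, None, 41, None, 43, None, None, 85, None, None, 49, None, 90]


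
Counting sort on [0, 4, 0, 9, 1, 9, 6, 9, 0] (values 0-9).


Input: [0, 4, 0, 9, 1, 9, 6, 9, 0]
Counts: [3, 1, 0, 0, 1, 0, 1, 0, 0, 3]

Sorted: [0, 0, 0, 1, 4, 6, 9, 9, 9]


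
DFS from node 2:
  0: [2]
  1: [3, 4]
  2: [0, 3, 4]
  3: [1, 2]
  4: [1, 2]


Visit 2, push [4, 3, 0]
Visit 0, push []
Visit 3, push [1]
Visit 1, push [4]
Visit 4, push []

DFS order: [2, 0, 3, 1, 4]


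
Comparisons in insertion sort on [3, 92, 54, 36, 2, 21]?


Algorithm: insertion sort
Input: [3, 92, 54, 36, 2, 21]
Sorted: [2, 3, 21, 36, 54, 92]

14


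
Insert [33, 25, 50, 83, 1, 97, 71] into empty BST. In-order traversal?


Insert 33: root
Insert 25: L from 33
Insert 50: R from 33
Insert 83: R from 33 -> R from 50
Insert 1: L from 33 -> L from 25
Insert 97: R from 33 -> R from 50 -> R from 83
Insert 71: R from 33 -> R from 50 -> L from 83

In-order: [1, 25, 33, 50, 71, 83, 97]


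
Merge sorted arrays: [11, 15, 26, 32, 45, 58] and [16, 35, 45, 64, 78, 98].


Take 11 from A
Take 15 from A
Take 16 from B
Take 26 from A
Take 32 from A
Take 35 from B
Take 45 from A
Take 45 from B
Take 58 from A

Merged: [11, 15, 16, 26, 32, 35, 45, 45, 58, 64, 78, 98]


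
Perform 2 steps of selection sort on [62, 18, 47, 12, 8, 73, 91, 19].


Initial: [62, 18, 47, 12, 8, 73, 91, 19]
Step 1: min=8 at 4
  Swap: [8, 18, 47, 12, 62, 73, 91, 19]
Step 2: min=12 at 3
  Swap: [8, 12, 47, 18, 62, 73, 91, 19]

After 2 steps: [8, 12, 47, 18, 62, 73, 91, 19]


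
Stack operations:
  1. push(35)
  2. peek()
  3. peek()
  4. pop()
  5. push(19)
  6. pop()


push(35) -> [35]
peek()->35
peek()->35
pop()->35, []
push(19) -> [19]
pop()->19, []

Final stack: []


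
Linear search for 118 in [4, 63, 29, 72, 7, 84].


i=0: 4!=118
i=1: 63!=118
i=2: 29!=118
i=3: 72!=118
i=4: 7!=118
i=5: 84!=118

Not found, 6 comps


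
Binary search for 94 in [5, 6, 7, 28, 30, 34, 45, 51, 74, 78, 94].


Step 1: lo=0, hi=10, mid=5, val=34
Step 2: lo=6, hi=10, mid=8, val=74
Step 3: lo=9, hi=10, mid=9, val=78
Step 4: lo=10, hi=10, mid=10, val=94

Found at index 10


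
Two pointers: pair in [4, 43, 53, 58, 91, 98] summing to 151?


lo=0(4)+hi=5(98)=102
lo=1(43)+hi=5(98)=141
lo=2(53)+hi=5(98)=151

Yes: 53+98=151


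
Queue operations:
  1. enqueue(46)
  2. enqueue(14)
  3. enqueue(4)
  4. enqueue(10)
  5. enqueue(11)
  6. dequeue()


enqueue(46) -> [46]
enqueue(14) -> [46, 14]
enqueue(4) -> [46, 14, 4]
enqueue(10) -> [46, 14, 4, 10]
enqueue(11) -> [46, 14, 4, 10, 11]
dequeue()->46, [14, 4, 10, 11]

Final queue: [14, 4, 10, 11]


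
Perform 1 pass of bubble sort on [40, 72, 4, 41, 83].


Initial: [40, 72, 4, 41, 83]
Pass 1: [40, 4, 41, 72, 83] (2 swaps)

After 1 pass: [40, 4, 41, 72, 83]


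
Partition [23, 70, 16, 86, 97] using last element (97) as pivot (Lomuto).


Pivot: 97
  23 <= 97: advance i (no swap)
  70 <= 97: advance i (no swap)
  16 <= 97: advance i (no swap)
  86 <= 97: advance i (no swap)
Place pivot at 4: [23, 70, 16, 86, 97]

Partitioned: [23, 70, 16, 86, 97]


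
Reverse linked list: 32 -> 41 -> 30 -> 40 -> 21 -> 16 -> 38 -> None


Step 1: curr=32, set curr.next=prev(None) | reversed so far: 32
Step 2: curr=41, set curr.next=prev(32) | reversed so far: 41 -> 32
Step 3: curr=30, set curr.next=prev(41) | reversed so far: 30 -> 41 -> 32
Step 4: curr=40, set curr.next=prev(30) | reversed so far: 40 -> 30 -> 41 -> 32
Step 5: curr=21, set curr.next=prev(40) | reversed so far: 21 -> 40 -> 30 -> 41 -> 32
Step 6: curr=16, set curr.next=prev(21) | reversed so far: 16 -> 21 -> 40 -> 30 -> 41 -> 32
Step 7: curr=38, set curr.next=prev(16) | reversed so far: 38 -> 16 -> 21 -> 40 -> 30 -> 41 -> 32

38 -> 16 -> 21 -> 40 -> 30 -> 41 -> 32 -> None


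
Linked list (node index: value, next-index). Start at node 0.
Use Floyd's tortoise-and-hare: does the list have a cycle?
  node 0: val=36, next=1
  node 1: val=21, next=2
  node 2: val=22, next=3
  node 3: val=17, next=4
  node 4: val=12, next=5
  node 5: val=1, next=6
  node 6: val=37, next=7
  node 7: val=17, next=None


Floyd's tortoise (slow, +1) and hare (fast, +2):
  init: slow=0, fast=0
  step 1: slow=1, fast=2
  step 2: slow=2, fast=4
  step 3: slow=3, fast=6
  step 4: fast 6->7->None, no cycle

Cycle: no


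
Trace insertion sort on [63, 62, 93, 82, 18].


Initial: [63, 62, 93, 82, 18]
Insert 62: [62, 63, 93, 82, 18]
Insert 93: [62, 63, 93, 82, 18]
Insert 82: [62, 63, 82, 93, 18]
Insert 18: [18, 62, 63, 82, 93]

Sorted: [18, 62, 63, 82, 93]


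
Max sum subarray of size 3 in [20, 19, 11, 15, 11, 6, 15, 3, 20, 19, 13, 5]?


[0:3]: 50
[1:4]: 45
[2:5]: 37
[3:6]: 32
[4:7]: 32
[5:8]: 24
[6:9]: 38
[7:10]: 42
[8:11]: 52
[9:12]: 37

Max: 52 at [8:11]


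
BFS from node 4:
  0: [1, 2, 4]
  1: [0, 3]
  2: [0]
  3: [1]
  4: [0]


Visit 4, enqueue [0]
Visit 0, enqueue [1, 2]
Visit 1, enqueue [3]
Visit 2, enqueue []
Visit 3, enqueue []

BFS order: [4, 0, 1, 2, 3]


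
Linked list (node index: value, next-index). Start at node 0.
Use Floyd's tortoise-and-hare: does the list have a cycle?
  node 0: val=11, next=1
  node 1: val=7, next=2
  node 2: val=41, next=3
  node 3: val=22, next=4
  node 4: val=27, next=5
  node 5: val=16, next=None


Floyd's tortoise (slow, +1) and hare (fast, +2):
  init: slow=0, fast=0
  step 1: slow=1, fast=2
  step 2: slow=2, fast=4
  step 3: fast 4->5->None, no cycle

Cycle: no


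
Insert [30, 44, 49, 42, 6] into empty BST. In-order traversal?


Insert 30: root
Insert 44: R from 30
Insert 49: R from 30 -> R from 44
Insert 42: R from 30 -> L from 44
Insert 6: L from 30

In-order: [6, 30, 42, 44, 49]


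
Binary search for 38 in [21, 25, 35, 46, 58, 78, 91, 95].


Step 1: lo=0, hi=7, mid=3, val=46
Step 2: lo=0, hi=2, mid=1, val=25
Step 3: lo=2, hi=2, mid=2, val=35

Not found


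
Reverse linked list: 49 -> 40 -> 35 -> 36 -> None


Step 1: curr=49, set curr.next=prev(None) | reversed so far: 49
Step 2: curr=40, set curr.next=prev(49) | reversed so far: 40 -> 49
Step 3: curr=35, set curr.next=prev(40) | reversed so far: 35 -> 40 -> 49
Step 4: curr=36, set curr.next=prev(35) | reversed so far: 36 -> 35 -> 40 -> 49

36 -> 35 -> 40 -> 49 -> None


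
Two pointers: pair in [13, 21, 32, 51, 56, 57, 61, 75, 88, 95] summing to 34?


lo=0(13)+hi=9(95)=108
lo=0(13)+hi=8(88)=101
lo=0(13)+hi=7(75)=88
lo=0(13)+hi=6(61)=74
lo=0(13)+hi=5(57)=70
lo=0(13)+hi=4(56)=69
lo=0(13)+hi=3(51)=64
lo=0(13)+hi=2(32)=45
lo=0(13)+hi=1(21)=34

Yes: 13+21=34


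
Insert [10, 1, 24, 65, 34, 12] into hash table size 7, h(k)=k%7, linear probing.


Insert 10: h=3 -> slot 3
Insert 1: h=1 -> slot 1
Insert 24: h=3, 1 probes -> slot 4
Insert 65: h=2 -> slot 2
Insert 34: h=6 -> slot 6
Insert 12: h=5 -> slot 5

Table: [None, 1, 65, 10, 24, 12, 34]


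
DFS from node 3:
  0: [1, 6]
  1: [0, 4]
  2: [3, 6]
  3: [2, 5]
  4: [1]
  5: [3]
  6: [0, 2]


Visit 3, push [5, 2]
Visit 2, push [6]
Visit 6, push [0]
Visit 0, push [1]
Visit 1, push [4]
Visit 4, push []
Visit 5, push []

DFS order: [3, 2, 6, 0, 1, 4, 5]


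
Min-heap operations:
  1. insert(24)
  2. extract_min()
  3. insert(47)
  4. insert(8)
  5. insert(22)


insert(24) -> [24]
extract_min()->24, []
insert(47) -> [47]
insert(8) -> [8, 47]
insert(22) -> [8, 47, 22]

Final heap: [8, 47, 22]


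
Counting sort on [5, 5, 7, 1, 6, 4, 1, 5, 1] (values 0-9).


Input: [5, 5, 7, 1, 6, 4, 1, 5, 1]
Counts: [0, 3, 0, 0, 1, 3, 1, 1, 0, 0]

Sorted: [1, 1, 1, 4, 5, 5, 5, 6, 7]


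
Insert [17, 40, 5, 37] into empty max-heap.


Insert 17: [17]
Insert 40: [40, 17]
Insert 5: [40, 17, 5]
Insert 37: [40, 37, 5, 17]

Final heap: [40, 37, 5, 17]


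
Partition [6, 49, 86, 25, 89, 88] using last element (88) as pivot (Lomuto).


Pivot: 88
  6 <= 88: advance i (no swap)
  49 <= 88: advance i (no swap)
  86 <= 88: advance i (no swap)
  25 <= 88: advance i (no swap)
Place pivot at 4: [6, 49, 86, 25, 88, 89]

Partitioned: [6, 49, 86, 25, 88, 89]


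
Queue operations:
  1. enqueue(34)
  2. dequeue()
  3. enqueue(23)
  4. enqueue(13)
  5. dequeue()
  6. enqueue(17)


enqueue(34) -> [34]
dequeue()->34, []
enqueue(23) -> [23]
enqueue(13) -> [23, 13]
dequeue()->23, [13]
enqueue(17) -> [13, 17]

Final queue: [13, 17]


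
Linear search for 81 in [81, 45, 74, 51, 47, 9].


i=0: 81==81 found!

Found at 0, 1 comps


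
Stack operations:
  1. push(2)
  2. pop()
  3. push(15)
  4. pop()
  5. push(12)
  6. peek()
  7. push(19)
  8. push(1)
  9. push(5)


push(2) -> [2]
pop()->2, []
push(15) -> [15]
pop()->15, []
push(12) -> [12]
peek()->12
push(19) -> [12, 19]
push(1) -> [12, 19, 1]
push(5) -> [12, 19, 1, 5]

Final stack: [12, 19, 1, 5]


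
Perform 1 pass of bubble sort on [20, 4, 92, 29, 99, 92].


Initial: [20, 4, 92, 29, 99, 92]
Pass 1: [4, 20, 29, 92, 92, 99] (3 swaps)

After 1 pass: [4, 20, 29, 92, 92, 99]


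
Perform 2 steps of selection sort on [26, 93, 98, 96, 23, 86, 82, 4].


Initial: [26, 93, 98, 96, 23, 86, 82, 4]
Step 1: min=4 at 7
  Swap: [4, 93, 98, 96, 23, 86, 82, 26]
Step 2: min=23 at 4
  Swap: [4, 23, 98, 96, 93, 86, 82, 26]

After 2 steps: [4, 23, 98, 96, 93, 86, 82, 26]


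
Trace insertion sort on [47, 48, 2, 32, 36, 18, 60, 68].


Initial: [47, 48, 2, 32, 36, 18, 60, 68]
Insert 48: [47, 48, 2, 32, 36, 18, 60, 68]
Insert 2: [2, 47, 48, 32, 36, 18, 60, 68]
Insert 32: [2, 32, 47, 48, 36, 18, 60, 68]
Insert 36: [2, 32, 36, 47, 48, 18, 60, 68]
Insert 18: [2, 18, 32, 36, 47, 48, 60, 68]
Insert 60: [2, 18, 32, 36, 47, 48, 60, 68]
Insert 68: [2, 18, 32, 36, 47, 48, 60, 68]

Sorted: [2, 18, 32, 36, 47, 48, 60, 68]


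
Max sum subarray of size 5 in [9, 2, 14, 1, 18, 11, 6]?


[0:5]: 44
[1:6]: 46
[2:7]: 50

Max: 50 at [2:7]


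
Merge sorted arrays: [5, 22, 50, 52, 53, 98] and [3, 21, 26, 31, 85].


Take 3 from B
Take 5 from A
Take 21 from B
Take 22 from A
Take 26 from B
Take 31 from B
Take 50 from A
Take 52 from A
Take 53 from A
Take 85 from B

Merged: [3, 5, 21, 22, 26, 31, 50, 52, 53, 85, 98]


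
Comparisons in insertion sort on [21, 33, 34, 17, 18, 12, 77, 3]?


Algorithm: insertion sort
Input: [21, 33, 34, 17, 18, 12, 77, 3]
Sorted: [3, 12, 17, 18, 21, 33, 34, 77]

22


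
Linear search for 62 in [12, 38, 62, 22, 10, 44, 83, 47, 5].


i=0: 12!=62
i=1: 38!=62
i=2: 62==62 found!

Found at 2, 3 comps


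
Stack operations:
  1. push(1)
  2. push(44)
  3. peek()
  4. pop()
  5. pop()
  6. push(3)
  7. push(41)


push(1) -> [1]
push(44) -> [1, 44]
peek()->44
pop()->44, [1]
pop()->1, []
push(3) -> [3]
push(41) -> [3, 41]

Final stack: [3, 41]


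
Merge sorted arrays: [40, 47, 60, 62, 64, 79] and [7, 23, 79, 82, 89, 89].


Take 7 from B
Take 23 from B
Take 40 from A
Take 47 from A
Take 60 from A
Take 62 from A
Take 64 from A
Take 79 from A

Merged: [7, 23, 40, 47, 60, 62, 64, 79, 79, 82, 89, 89]


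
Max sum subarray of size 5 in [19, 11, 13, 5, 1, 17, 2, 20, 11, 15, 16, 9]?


[0:5]: 49
[1:6]: 47
[2:7]: 38
[3:8]: 45
[4:9]: 51
[5:10]: 65
[6:11]: 64
[7:12]: 71

Max: 71 at [7:12]


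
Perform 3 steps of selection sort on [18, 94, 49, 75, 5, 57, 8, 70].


Initial: [18, 94, 49, 75, 5, 57, 8, 70]
Step 1: min=5 at 4
  Swap: [5, 94, 49, 75, 18, 57, 8, 70]
Step 2: min=8 at 6
  Swap: [5, 8, 49, 75, 18, 57, 94, 70]
Step 3: min=18 at 4
  Swap: [5, 8, 18, 75, 49, 57, 94, 70]

After 3 steps: [5, 8, 18, 75, 49, 57, 94, 70]


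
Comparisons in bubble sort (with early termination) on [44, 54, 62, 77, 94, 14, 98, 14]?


Algorithm: bubble sort (with early termination)
Input: [44, 54, 62, 77, 94, 14, 98, 14]
Sorted: [14, 14, 44, 54, 62, 77, 94, 98]

28


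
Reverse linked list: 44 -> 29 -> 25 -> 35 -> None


Step 1: curr=44, set curr.next=prev(None) | reversed so far: 44
Step 2: curr=29, set curr.next=prev(44) | reversed so far: 29 -> 44
Step 3: curr=25, set curr.next=prev(29) | reversed so far: 25 -> 29 -> 44
Step 4: curr=35, set curr.next=prev(25) | reversed so far: 35 -> 25 -> 29 -> 44

35 -> 25 -> 29 -> 44 -> None


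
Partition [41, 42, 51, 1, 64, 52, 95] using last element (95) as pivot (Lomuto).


Pivot: 95
  41 <= 95: advance i (no swap)
  42 <= 95: advance i (no swap)
  51 <= 95: advance i (no swap)
  1 <= 95: advance i (no swap)
  64 <= 95: advance i (no swap)
  52 <= 95: advance i (no swap)
Place pivot at 6: [41, 42, 51, 1, 64, 52, 95]

Partitioned: [41, 42, 51, 1, 64, 52, 95]


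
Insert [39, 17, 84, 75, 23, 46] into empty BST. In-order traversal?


Insert 39: root
Insert 17: L from 39
Insert 84: R from 39
Insert 75: R from 39 -> L from 84
Insert 23: L from 39 -> R from 17
Insert 46: R from 39 -> L from 84 -> L from 75

In-order: [17, 23, 39, 46, 75, 84]


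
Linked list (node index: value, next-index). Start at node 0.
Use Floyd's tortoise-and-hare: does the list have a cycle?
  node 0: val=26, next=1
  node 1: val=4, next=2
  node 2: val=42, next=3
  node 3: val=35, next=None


Floyd's tortoise (slow, +1) and hare (fast, +2):
  init: slow=0, fast=0
  step 1: slow=1, fast=2
  step 2: fast 2->3->None, no cycle

Cycle: no


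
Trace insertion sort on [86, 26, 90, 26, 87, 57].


Initial: [86, 26, 90, 26, 87, 57]
Insert 26: [26, 86, 90, 26, 87, 57]
Insert 90: [26, 86, 90, 26, 87, 57]
Insert 26: [26, 26, 86, 90, 87, 57]
Insert 87: [26, 26, 86, 87, 90, 57]
Insert 57: [26, 26, 57, 86, 87, 90]

Sorted: [26, 26, 57, 86, 87, 90]


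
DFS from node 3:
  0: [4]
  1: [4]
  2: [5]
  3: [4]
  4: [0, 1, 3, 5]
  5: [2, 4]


Visit 3, push [4]
Visit 4, push [5, 1, 0]
Visit 0, push []
Visit 1, push []
Visit 5, push [2]
Visit 2, push []

DFS order: [3, 4, 0, 1, 5, 2]


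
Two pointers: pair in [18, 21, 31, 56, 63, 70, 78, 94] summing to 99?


lo=0(18)+hi=7(94)=112
lo=0(18)+hi=6(78)=96
lo=1(21)+hi=6(78)=99

Yes: 21+78=99


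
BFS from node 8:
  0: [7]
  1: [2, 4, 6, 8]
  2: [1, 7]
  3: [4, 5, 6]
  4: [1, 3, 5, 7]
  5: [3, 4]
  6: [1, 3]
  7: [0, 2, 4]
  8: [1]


Visit 8, enqueue [1]
Visit 1, enqueue [2, 4, 6]
Visit 2, enqueue [7]
Visit 4, enqueue [3, 5]
Visit 6, enqueue []
Visit 7, enqueue [0]
Visit 3, enqueue []
Visit 5, enqueue []
Visit 0, enqueue []

BFS order: [8, 1, 2, 4, 6, 7, 3, 5, 0]


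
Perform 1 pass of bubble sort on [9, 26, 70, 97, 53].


Initial: [9, 26, 70, 97, 53]
Pass 1: [9, 26, 70, 53, 97] (1 swaps)

After 1 pass: [9, 26, 70, 53, 97]


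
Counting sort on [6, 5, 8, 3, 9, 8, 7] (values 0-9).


Input: [6, 5, 8, 3, 9, 8, 7]
Counts: [0, 0, 0, 1, 0, 1, 1, 1, 2, 1]

Sorted: [3, 5, 6, 7, 8, 8, 9]


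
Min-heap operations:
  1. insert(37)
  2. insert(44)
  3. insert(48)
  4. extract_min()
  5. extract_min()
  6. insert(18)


insert(37) -> [37]
insert(44) -> [37, 44]
insert(48) -> [37, 44, 48]
extract_min()->37, [44, 48]
extract_min()->44, [48]
insert(18) -> [18, 48]

Final heap: [18, 48]


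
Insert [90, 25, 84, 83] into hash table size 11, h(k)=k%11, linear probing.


Insert 90: h=2 -> slot 2
Insert 25: h=3 -> slot 3
Insert 84: h=7 -> slot 7
Insert 83: h=6 -> slot 6

Table: [None, None, 90, 25, None, None, 83, 84, None, None, None]


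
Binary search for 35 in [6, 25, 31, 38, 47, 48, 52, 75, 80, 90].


Step 1: lo=0, hi=9, mid=4, val=47
Step 2: lo=0, hi=3, mid=1, val=25
Step 3: lo=2, hi=3, mid=2, val=31
Step 4: lo=3, hi=3, mid=3, val=38

Not found


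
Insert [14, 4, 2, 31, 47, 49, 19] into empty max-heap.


Insert 14: [14]
Insert 4: [14, 4]
Insert 2: [14, 4, 2]
Insert 31: [31, 14, 2, 4]
Insert 47: [47, 31, 2, 4, 14]
Insert 49: [49, 31, 47, 4, 14, 2]
Insert 19: [49, 31, 47, 4, 14, 2, 19]

Final heap: [49, 31, 47, 4, 14, 2, 19]


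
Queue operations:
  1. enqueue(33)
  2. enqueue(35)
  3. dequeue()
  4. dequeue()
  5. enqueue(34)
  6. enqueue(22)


enqueue(33) -> [33]
enqueue(35) -> [33, 35]
dequeue()->33, [35]
dequeue()->35, []
enqueue(34) -> [34]
enqueue(22) -> [34, 22]

Final queue: [34, 22]


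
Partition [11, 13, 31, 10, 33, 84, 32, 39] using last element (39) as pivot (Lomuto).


Pivot: 39
  11 <= 39: advance i (no swap)
  13 <= 39: advance i (no swap)
  31 <= 39: advance i (no swap)
  10 <= 39: advance i (no swap)
  33 <= 39: advance i (no swap)
  32 <= 39: swap -> [11, 13, 31, 10, 33, 32, 84, 39]
Place pivot at 6: [11, 13, 31, 10, 33, 32, 39, 84]

Partitioned: [11, 13, 31, 10, 33, 32, 39, 84]


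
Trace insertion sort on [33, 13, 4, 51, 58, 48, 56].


Initial: [33, 13, 4, 51, 58, 48, 56]
Insert 13: [13, 33, 4, 51, 58, 48, 56]
Insert 4: [4, 13, 33, 51, 58, 48, 56]
Insert 51: [4, 13, 33, 51, 58, 48, 56]
Insert 58: [4, 13, 33, 51, 58, 48, 56]
Insert 48: [4, 13, 33, 48, 51, 58, 56]
Insert 56: [4, 13, 33, 48, 51, 56, 58]

Sorted: [4, 13, 33, 48, 51, 56, 58]


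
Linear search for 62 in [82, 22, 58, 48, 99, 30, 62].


i=0: 82!=62
i=1: 22!=62
i=2: 58!=62
i=3: 48!=62
i=4: 99!=62
i=5: 30!=62
i=6: 62==62 found!

Found at 6, 7 comps


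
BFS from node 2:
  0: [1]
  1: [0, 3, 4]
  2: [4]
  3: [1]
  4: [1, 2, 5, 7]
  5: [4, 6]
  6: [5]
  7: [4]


Visit 2, enqueue [4]
Visit 4, enqueue [1, 5, 7]
Visit 1, enqueue [0, 3]
Visit 5, enqueue [6]
Visit 7, enqueue []
Visit 0, enqueue []
Visit 3, enqueue []
Visit 6, enqueue []

BFS order: [2, 4, 1, 5, 7, 0, 3, 6]


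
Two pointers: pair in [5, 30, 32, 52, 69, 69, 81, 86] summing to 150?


lo=0(5)+hi=7(86)=91
lo=1(30)+hi=7(86)=116
lo=2(32)+hi=7(86)=118
lo=3(52)+hi=7(86)=138
lo=4(69)+hi=7(86)=155
lo=4(69)+hi=6(81)=150

Yes: 69+81=150


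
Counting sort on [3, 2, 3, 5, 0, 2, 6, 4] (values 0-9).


Input: [3, 2, 3, 5, 0, 2, 6, 4]
Counts: [1, 0, 2, 2, 1, 1, 1, 0, 0, 0]

Sorted: [0, 2, 2, 3, 3, 4, 5, 6]


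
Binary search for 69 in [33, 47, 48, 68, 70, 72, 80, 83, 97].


Step 1: lo=0, hi=8, mid=4, val=70
Step 2: lo=0, hi=3, mid=1, val=47
Step 3: lo=2, hi=3, mid=2, val=48
Step 4: lo=3, hi=3, mid=3, val=68

Not found


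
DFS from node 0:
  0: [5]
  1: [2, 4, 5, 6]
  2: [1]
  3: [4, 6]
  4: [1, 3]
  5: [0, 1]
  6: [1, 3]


Visit 0, push [5]
Visit 5, push [1]
Visit 1, push [6, 4, 2]
Visit 2, push []
Visit 4, push [3]
Visit 3, push [6]
Visit 6, push []

DFS order: [0, 5, 1, 2, 4, 3, 6]


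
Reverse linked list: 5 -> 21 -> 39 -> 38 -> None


Step 1: curr=5, set curr.next=prev(None) | reversed so far: 5
Step 2: curr=21, set curr.next=prev(5) | reversed so far: 21 -> 5
Step 3: curr=39, set curr.next=prev(21) | reversed so far: 39 -> 21 -> 5
Step 4: curr=38, set curr.next=prev(39) | reversed so far: 38 -> 39 -> 21 -> 5

38 -> 39 -> 21 -> 5 -> None


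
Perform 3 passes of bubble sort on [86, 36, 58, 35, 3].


Initial: [86, 36, 58, 35, 3]
Pass 1: [36, 58, 35, 3, 86] (4 swaps)
Pass 2: [36, 35, 3, 58, 86] (2 swaps)
Pass 3: [35, 3, 36, 58, 86] (2 swaps)

After 3 passes: [35, 3, 36, 58, 86]


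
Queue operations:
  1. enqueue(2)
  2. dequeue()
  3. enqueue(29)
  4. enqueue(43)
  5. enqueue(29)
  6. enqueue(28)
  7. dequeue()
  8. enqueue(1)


enqueue(2) -> [2]
dequeue()->2, []
enqueue(29) -> [29]
enqueue(43) -> [29, 43]
enqueue(29) -> [29, 43, 29]
enqueue(28) -> [29, 43, 29, 28]
dequeue()->29, [43, 29, 28]
enqueue(1) -> [43, 29, 28, 1]

Final queue: [43, 29, 28, 1]
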